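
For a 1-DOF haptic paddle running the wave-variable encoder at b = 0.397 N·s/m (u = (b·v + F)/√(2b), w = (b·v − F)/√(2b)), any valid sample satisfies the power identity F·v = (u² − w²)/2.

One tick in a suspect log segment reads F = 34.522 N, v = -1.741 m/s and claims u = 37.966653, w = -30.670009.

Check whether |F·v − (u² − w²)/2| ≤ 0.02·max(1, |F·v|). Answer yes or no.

F·v = 34.522×(-1.741) = -60.102802 W.
(u² − w²)/2 = (1441.466740 − 940.649452)/2 = 250.408644 W.
|Δ| = 310.511446;  2% of max(1, |F·v|) = 1.202056.

no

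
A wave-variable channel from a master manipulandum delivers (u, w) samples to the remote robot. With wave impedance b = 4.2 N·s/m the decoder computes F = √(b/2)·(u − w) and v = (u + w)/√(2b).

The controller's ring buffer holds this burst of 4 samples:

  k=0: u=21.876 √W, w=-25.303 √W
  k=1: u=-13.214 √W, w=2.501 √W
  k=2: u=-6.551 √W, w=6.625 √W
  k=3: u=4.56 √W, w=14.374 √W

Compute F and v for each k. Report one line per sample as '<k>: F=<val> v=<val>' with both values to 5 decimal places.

k=0: u−w=47.17900, u+w=-3.42700; √(b/2)=1.44914, √(2b)=2.89828; F=1.44914×47.179=68.36887, v=-3.42700/2.89828=-1.18243
k=1: u−w=-15.71500, u+w=-10.71300; √(b/2)=1.44914, √(2b)=2.89828; F=1.44914×(-15.715)=-22.77320, v=-10.71300/2.89828=-3.69634
k=2: u−w=-13.17600, u+w=0.07400; √(b/2)=1.44914, √(2b)=2.89828; F=1.44914×(-13.176)=-19.09384, v=0.07400/2.89828=0.02553
k=3: u−w=-9.81400, u+w=18.93400; √(b/2)=1.44914, √(2b)=2.89828; F=1.44914×(-9.814)=-14.22184, v=18.93400/2.89828=6.53285

0: F=68.36887 v=-1.18243
1: F=-22.77320 v=-3.69634
2: F=-19.09384 v=0.02553
3: F=-14.22184 v=6.53285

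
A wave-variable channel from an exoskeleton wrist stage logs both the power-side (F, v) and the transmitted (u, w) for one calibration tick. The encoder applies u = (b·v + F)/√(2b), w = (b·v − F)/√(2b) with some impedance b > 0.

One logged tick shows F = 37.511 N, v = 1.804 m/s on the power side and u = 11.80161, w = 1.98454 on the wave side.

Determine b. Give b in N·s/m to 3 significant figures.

u + w = 13.78615;  u + w = √(2b)·v, so √(2b) = 13.78615/1.804 = 7.64199.
b = (√(2b))²/2 = 58.40001/2 = 29.20001.
(Check via u − w = 2F/√(2b): u − w = 9.81707, 2F/√(2b) = 9.81708.)

b = 29.2 N·s/m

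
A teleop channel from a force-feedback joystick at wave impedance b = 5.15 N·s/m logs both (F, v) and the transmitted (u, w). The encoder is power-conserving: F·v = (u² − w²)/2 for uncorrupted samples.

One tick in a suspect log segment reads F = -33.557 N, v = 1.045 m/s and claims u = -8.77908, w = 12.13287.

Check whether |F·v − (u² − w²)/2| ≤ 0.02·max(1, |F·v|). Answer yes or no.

yes

F·v = (-33.557)×1.045 = -35.0671 W.
(u² − w²)/2 = (77.0722 − 147.2065)/2 = -35.0671 W.
|Δ| = 0.0001;  2% of max(1, |F·v|) = 0.7013.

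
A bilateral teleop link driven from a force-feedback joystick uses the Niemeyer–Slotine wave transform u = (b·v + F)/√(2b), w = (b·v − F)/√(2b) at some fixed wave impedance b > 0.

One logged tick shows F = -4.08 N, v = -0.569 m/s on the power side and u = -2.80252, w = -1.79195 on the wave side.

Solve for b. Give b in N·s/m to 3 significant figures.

b = 32.6 N·s/m

u + w = -4.59447;  u + w = √(2b)·v, so √(2b) = -4.59447/(-0.569) = 8.07464.
b = (√(2b))²/2 = 65.19981/2 = 32.59990.
(Check via u − w = 2F/√(2b): u − w = -1.01057, 2F/√(2b) = -1.01057.)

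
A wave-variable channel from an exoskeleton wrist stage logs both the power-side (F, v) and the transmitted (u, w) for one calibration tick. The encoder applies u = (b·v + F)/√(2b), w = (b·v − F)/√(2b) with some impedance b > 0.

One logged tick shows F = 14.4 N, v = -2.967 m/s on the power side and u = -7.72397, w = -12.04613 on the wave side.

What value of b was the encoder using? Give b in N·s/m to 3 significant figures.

b = 22.2 N·s/m

u + w = -19.7701;  u + w = √(2b)·v, so √(2b) = -19.7701/(-2.967) = 6.6633.
b = (√(2b))²/2 = 44.4000/2 = 22.2000.
(Check via u − w = 2F/√(2b): u − w = 4.3222, 2F/√(2b) = 4.3222.)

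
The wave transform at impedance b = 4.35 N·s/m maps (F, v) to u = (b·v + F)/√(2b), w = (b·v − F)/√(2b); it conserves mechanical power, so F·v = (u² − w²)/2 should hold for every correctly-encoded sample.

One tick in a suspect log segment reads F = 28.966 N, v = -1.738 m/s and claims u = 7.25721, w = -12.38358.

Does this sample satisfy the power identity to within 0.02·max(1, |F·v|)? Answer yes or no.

F·v = 28.966×(-1.738) = -50.34291 W.
(u² − w²)/2 = (52.66710 − 153.35305)/2 = -50.34298 W.
|Δ| = 0.00007;  2% of max(1, |F·v|) = 1.00686.

yes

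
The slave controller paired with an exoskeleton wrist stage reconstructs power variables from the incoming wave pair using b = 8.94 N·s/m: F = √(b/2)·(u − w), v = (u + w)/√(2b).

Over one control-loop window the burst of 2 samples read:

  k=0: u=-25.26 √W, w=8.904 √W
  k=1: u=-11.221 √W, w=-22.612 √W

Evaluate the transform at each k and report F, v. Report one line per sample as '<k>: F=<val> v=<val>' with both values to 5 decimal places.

k=0: u−w=-34.16400, u+w=-16.35600; √(b/2)=2.11424, √(2b)=4.22847; F=2.11424×(-34.164)=-72.23081, v=-16.35600/4.22847=-3.86806
k=1: u−w=11.39100, u+w=-33.83300; √(b/2)=2.11424, √(2b)=4.22847; F=2.11424×11.391=24.08328, v=-33.83300/4.22847=-8.00123

0: F=-72.23081 v=-3.86806
1: F=24.08328 v=-8.00123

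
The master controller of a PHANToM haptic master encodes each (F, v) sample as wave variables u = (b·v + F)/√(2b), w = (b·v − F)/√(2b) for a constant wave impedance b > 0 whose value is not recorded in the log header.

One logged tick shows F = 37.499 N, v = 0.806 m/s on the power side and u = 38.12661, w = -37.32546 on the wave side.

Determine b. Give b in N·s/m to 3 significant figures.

u + w = 0.8011;  u + w = √(2b)·v, so √(2b) = 0.8011/0.806 = 0.9940.
b = (√(2b))²/2 = 0.9880/2 = 0.4940.
(Check via u − w = 2F/√(2b): u − w = 75.4521, 2F/√(2b) = 75.4520.)

b = 0.494 N·s/m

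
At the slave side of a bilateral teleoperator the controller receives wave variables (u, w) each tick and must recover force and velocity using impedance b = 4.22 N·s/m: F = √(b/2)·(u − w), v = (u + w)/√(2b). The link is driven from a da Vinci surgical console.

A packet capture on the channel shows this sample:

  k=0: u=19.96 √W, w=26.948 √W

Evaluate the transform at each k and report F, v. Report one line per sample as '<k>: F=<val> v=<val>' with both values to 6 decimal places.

k=0: u−w=-6.988000, u+w=46.908000; √(b/2)=1.452584, √(2b)=2.905168; F=1.452584×(-6.988)=-10.150656, v=46.908000/2.905168=16.146399

0: F=-10.150656 v=16.146399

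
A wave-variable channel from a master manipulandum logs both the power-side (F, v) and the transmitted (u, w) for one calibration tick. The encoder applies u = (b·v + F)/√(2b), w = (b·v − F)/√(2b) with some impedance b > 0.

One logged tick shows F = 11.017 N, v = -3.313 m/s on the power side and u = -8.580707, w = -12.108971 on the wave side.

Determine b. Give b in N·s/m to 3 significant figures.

b = 19.5 N·s/m

u + w = -20.689678;  u + w = √(2b)·v, so √(2b) = -20.689678/(-3.313) = 6.244998.
b = (√(2b))²/2 = 38.999999/2 = 19.499999.
(Check via u − w = 2F/√(2b): u − w = 3.528264, 2F/√(2b) = 3.528264.)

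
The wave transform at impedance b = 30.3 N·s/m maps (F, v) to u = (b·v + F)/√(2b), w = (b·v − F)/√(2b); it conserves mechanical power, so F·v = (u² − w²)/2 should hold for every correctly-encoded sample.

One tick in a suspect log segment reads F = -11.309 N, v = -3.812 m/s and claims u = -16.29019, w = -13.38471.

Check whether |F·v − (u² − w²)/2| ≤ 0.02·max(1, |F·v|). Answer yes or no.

yes

F·v = (-11.309)×(-3.812) = 43.1099 W.
(u² − w²)/2 = (265.3703 − 179.1505)/2 = 43.1099 W.
|Δ| = 0.0000;  2% of max(1, |F·v|) = 0.8622.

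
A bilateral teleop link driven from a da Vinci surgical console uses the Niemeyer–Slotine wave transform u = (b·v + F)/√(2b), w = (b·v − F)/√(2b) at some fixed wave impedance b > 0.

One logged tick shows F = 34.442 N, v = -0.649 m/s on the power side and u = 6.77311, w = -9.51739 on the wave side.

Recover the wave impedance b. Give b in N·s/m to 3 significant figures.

b = 8.94 N·s/m

u + w = -2.7443;  u + w = √(2b)·v, so √(2b) = -2.7443/(-0.649) = 4.2285.
b = (√(2b))²/2 = 17.8800/2 = 8.9400.
(Check via u − w = 2F/√(2b): u − w = 16.2905, 2F/√(2b) = 16.2905.)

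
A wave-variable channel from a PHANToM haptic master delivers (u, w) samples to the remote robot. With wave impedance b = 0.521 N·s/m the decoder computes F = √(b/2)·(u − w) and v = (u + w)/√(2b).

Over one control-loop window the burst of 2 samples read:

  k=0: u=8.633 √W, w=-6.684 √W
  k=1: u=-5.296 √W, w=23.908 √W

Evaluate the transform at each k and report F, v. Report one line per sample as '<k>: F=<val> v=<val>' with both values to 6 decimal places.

0: F=7.817674 v=1.909317
1: F=-14.905488 v=18.233044

k=0: u−w=15.317000, u+w=1.949000; √(b/2)=0.510392, √(2b)=1.020784; F=0.510392×15.317=7.817674, v=1.949000/1.020784=1.909317
k=1: u−w=-29.204000, u+w=18.612000; √(b/2)=0.510392, √(2b)=1.020784; F=0.510392×(-29.204)=-14.905488, v=18.612000/1.020784=18.233044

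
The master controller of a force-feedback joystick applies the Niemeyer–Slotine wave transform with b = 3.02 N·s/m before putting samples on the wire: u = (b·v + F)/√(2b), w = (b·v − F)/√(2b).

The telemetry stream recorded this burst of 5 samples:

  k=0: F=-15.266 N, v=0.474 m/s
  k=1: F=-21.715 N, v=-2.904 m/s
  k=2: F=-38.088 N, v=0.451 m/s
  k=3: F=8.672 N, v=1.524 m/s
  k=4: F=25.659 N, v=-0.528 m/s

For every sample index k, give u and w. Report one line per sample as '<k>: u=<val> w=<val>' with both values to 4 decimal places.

k=0: b·v=3.02×0.474=1.4315; √(2b)=2.4576; u=(1.4315+(-15.266))/2.4576=-5.6292, w=(1.4315−(-15.266))/2.4576=6.7941
k=1: b·v=3.02×(-2.904)=-8.7701; √(2b)=2.4576; u=(-8.7701+(-21.715))/2.4576=-12.4042, w=(-8.7701−(-21.715))/2.4576=5.2672
k=2: b·v=3.02×0.451=1.3620; √(2b)=2.4576; u=(1.3620+(-38.088))/2.4576=-14.9436, w=(1.3620−(-38.088))/2.4576=16.0520
k=3: b·v=3.02×1.524=4.6025; √(2b)=2.4576; u=(4.6025+8.672)/2.4576=5.4013, w=(4.6025−8.672)/2.4576=-1.6559
k=4: b·v=3.02×(-0.528)=-1.5946; √(2b)=2.4576; u=(-1.5946+25.659)/2.4576=9.7917, w=(-1.5946−25.659)/2.4576=-11.0893

0: u=-5.6292 w=6.7941
1: u=-12.4042 w=5.2672
2: u=-14.9436 w=16.0520
3: u=5.4013 w=-1.6559
4: u=9.7917 w=-11.0893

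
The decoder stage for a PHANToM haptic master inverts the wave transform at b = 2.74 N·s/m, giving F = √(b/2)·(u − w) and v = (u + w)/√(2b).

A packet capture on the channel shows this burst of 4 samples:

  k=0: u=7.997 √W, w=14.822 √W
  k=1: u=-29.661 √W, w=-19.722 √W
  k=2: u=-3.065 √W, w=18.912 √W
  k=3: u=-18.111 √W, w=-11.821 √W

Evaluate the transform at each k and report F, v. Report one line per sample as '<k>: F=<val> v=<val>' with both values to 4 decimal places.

0: F=-7.9885 v=9.7478
1: F=-11.6333 v=-21.0954
2: F=-25.7234 v=6.7695
3: F=-7.3623 v=-12.7863

k=0: u−w=-6.8250, u+w=22.8190; √(b/2)=1.1705, √(2b)=2.3409; F=1.1705×(-6.825)=-7.9885, v=22.8190/2.3409=9.7478
k=1: u−w=-9.9390, u+w=-49.3830; √(b/2)=1.1705, √(2b)=2.3409; F=1.1705×(-9.939)=-11.6333, v=-49.3830/2.3409=-21.0954
k=2: u−w=-21.9770, u+w=15.8470; √(b/2)=1.1705, √(2b)=2.3409; F=1.1705×(-21.977)=-25.7234, v=15.8470/2.3409=6.7695
k=3: u−w=-6.2900, u+w=-29.9320; √(b/2)=1.1705, √(2b)=2.3409; F=1.1705×(-6.29)=-7.3623, v=-29.9320/2.3409=-12.7863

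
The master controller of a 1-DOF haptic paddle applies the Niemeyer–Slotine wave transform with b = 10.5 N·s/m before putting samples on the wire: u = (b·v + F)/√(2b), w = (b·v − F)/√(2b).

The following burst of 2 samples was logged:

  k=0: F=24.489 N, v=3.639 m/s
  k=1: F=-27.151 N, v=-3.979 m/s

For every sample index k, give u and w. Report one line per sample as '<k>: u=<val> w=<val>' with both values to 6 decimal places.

k=0: b·v=10.5×3.639=38.209500; √(2b)=4.582576; u=(38.209500+24.489)/4.582576=13.681934, w=(38.209500−24.489)/4.582576=2.994059
k=1: b·v=10.5×(-3.979)=-41.779500; √(2b)=4.582576; u=(-41.779500+(-27.151))/4.582576=-15.041868, w=(-41.779500−(-27.151))/4.582576=-3.192200

0: u=13.681934 w=2.994059
1: u=-15.041868 w=-3.192200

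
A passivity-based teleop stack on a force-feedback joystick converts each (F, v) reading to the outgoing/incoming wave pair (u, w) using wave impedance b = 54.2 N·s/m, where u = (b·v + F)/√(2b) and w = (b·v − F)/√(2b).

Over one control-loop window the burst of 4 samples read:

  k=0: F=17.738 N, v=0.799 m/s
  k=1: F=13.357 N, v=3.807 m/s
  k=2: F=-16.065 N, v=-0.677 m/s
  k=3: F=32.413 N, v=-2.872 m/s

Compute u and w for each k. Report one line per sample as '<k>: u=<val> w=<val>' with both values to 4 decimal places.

k=0: b·v=54.2×0.799=43.3058; √(2b)=10.4115; u=(43.3058+17.738)/10.4115=5.8631, w=(43.3058−17.738)/10.4115=2.4557
k=1: b·v=54.2×3.807=206.3394; √(2b)=10.4115; u=(206.3394+13.357)/10.4115=21.1013, w=(206.3394−13.357)/10.4115=18.5354
k=2: b·v=54.2×(-0.677)=-36.6934; √(2b)=10.4115; u=(-36.6934+(-16.065))/10.4115=-5.0673, w=(-36.6934−(-16.065))/10.4115=-1.9813
k=3: b·v=54.2×(-2.872)=-155.6624; √(2b)=10.4115; u=(-155.6624+32.413)/10.4115=-11.8378, w=(-155.6624−32.413)/10.4115=-18.0641

0: u=5.8631 w=2.4557
1: u=21.1013 w=18.5354
2: u=-5.0673 w=-1.9813
3: u=-11.8378 w=-18.0641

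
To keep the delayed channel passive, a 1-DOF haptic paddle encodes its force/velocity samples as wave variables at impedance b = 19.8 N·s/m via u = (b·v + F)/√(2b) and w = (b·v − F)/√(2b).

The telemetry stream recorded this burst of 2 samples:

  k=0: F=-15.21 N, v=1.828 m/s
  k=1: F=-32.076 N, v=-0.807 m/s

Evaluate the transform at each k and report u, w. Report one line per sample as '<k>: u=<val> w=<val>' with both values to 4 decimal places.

k=0: b·v=19.8×1.828=36.1944; √(2b)=6.2929; u=(36.1944+(-15.21))/6.2929=3.3346, w=(36.1944−(-15.21))/6.2929=8.1687
k=1: b·v=19.8×(-0.807)=-15.9786; √(2b)=6.2929; u=(-15.9786+(-32.076))/6.2929=-7.6364, w=(-15.9786−(-32.076))/6.2929=2.5580

0: u=3.3346 w=8.1687
1: u=-7.6364 w=2.5580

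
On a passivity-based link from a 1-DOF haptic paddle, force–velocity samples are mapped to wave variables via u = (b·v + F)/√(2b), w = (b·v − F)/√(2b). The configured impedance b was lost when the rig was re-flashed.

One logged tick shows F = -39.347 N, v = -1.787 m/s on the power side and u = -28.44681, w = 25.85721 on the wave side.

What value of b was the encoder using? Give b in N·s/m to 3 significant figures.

u + w = -2.5896;  u + w = √(2b)·v, so √(2b) = -2.5896/(-1.787) = 1.4491.
b = (√(2b))²/2 = 2.1000/2 = 1.0500.
(Check via u − w = 2F/√(2b): u − w = -54.3040, 2F/√(2b) = -54.3042.)

b = 1.05 N·s/m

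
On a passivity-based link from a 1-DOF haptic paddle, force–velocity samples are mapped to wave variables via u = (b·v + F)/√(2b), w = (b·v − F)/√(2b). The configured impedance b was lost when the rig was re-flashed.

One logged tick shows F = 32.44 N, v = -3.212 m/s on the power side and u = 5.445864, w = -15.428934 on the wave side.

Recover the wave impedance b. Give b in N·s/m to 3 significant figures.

u + w = -9.983070;  u + w = √(2b)·v, so √(2b) = -9.983070/(-3.212) = 3.108054.
b = (√(2b))²/2 = 9.660001/2 = 4.830000.
(Check via u − w = 2F/√(2b): u − w = 20.874798, 2F/√(2b) = 20.874797.)

b = 4.83 N·s/m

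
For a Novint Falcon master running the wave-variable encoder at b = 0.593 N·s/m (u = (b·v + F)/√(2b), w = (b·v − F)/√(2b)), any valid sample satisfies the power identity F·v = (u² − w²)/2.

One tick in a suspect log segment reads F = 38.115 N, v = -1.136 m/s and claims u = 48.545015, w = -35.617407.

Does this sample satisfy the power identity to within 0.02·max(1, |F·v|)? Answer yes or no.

F·v = 38.115×(-1.136) = -43.298640 W.
(u² − w²)/2 = (2356.618481 − 1268.599681)/2 = 544.009400 W.
|Δ| = 587.308040;  2% of max(1, |F·v|) = 0.865973.

no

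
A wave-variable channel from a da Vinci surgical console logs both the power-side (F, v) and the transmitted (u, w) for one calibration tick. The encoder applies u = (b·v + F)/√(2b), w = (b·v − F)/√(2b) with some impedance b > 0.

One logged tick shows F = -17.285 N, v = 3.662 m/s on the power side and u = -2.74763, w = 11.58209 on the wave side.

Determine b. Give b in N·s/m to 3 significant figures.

u + w = 8.8345;  u + w = √(2b)·v, so √(2b) = 8.8345/3.662 = 2.4125.
b = (√(2b))²/2 = 5.8200/2 = 2.9100.
(Check via u − w = 2F/√(2b): u − w = -14.3297, 2F/√(2b) = -14.3297.)

b = 2.91 N·s/m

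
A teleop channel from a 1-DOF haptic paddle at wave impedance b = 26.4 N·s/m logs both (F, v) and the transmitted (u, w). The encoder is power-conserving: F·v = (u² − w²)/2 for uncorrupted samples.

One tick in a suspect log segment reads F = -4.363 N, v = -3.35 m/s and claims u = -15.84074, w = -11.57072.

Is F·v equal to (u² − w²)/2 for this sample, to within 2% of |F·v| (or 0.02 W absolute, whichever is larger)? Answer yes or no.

F·v = (-4.363)×(-3.35) = 14.6161 W.
(u² − w²)/2 = (250.9290 − 133.8816)/2 = 58.5237 W.
|Δ| = 43.9077;  2% of max(1, |F·v|) = 0.2923.

no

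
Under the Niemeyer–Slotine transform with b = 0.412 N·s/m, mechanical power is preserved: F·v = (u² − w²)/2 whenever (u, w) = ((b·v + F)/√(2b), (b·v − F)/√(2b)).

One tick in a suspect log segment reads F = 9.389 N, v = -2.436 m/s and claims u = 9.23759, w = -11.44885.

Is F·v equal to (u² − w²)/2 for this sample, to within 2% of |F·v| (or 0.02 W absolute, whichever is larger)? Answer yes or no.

yes

F·v = 9.389×(-2.436) = -22.87160 W.
(u² − w²)/2 = (85.33307 − 131.07617)/2 = -22.87155 W.
|Δ| = 0.00006;  2% of max(1, |F·v|) = 0.45743.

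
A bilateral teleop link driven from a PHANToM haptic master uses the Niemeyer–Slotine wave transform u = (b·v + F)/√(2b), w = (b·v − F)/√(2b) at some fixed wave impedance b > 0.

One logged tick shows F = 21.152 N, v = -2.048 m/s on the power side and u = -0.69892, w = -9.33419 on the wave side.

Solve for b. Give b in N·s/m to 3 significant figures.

b = 12 N·s/m

u + w = -10.03311;  u + w = √(2b)·v, so √(2b) = -10.03311/(-2.048) = 4.89898.
b = (√(2b))²/2 = 24.00000/2 = 12.00000.
(Check via u − w = 2F/√(2b): u − w = 8.63527, 2F/√(2b) = 8.63527.)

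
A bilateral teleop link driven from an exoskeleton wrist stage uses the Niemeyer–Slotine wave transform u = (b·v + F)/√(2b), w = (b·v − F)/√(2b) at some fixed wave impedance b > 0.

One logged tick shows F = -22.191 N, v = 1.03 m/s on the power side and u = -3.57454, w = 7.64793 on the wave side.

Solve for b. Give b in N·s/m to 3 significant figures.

b = 7.82 N·s/m

u + w = 4.0734;  u + w = √(2b)·v, so √(2b) = 4.0734/1.03 = 3.9547.
b = (√(2b))²/2 = 15.6400/2 = 7.8200.
(Check via u − w = 2F/√(2b): u − w = -11.2225, 2F/√(2b) = -11.2225.)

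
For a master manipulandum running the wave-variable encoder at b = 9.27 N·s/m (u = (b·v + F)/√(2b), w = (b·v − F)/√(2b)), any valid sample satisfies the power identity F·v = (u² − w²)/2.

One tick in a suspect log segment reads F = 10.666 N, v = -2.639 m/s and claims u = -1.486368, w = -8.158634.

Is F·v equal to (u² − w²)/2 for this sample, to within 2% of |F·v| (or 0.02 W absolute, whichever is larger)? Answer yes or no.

no

F·v = 10.666×(-2.639) = -28.147574 W.
(u² − w²)/2 = (2.209290 − 66.563309)/2 = -32.177009 W.
|Δ| = 4.029435;  2% of max(1, |F·v|) = 0.562951.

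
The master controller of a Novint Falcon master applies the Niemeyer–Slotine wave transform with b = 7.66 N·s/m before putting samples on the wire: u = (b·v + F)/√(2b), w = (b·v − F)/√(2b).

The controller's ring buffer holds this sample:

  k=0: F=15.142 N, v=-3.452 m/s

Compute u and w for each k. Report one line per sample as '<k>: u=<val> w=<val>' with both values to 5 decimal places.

k=0: b·v=7.66×(-3.452)=-26.44232; √(2b)=3.91408; u=(-26.44232+15.142)/3.91408=-2.88710, w=(-26.44232−15.142)/3.91408=-10.62430

0: u=-2.88710 w=-10.62430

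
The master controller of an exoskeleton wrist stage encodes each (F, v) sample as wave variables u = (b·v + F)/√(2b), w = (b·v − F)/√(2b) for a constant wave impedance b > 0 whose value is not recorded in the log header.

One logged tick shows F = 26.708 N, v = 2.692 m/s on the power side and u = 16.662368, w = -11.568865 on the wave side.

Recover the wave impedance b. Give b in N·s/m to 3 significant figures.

u + w = 5.093503;  u + w = √(2b)·v, so √(2b) = 5.093503/2.692 = 1.892089.
b = (√(2b))²/2 = 3.580000/2 = 1.790000.
(Check via u − w = 2F/√(2b): u − w = 28.231233, 2F/√(2b) = 28.231233.)

b = 1.79 N·s/m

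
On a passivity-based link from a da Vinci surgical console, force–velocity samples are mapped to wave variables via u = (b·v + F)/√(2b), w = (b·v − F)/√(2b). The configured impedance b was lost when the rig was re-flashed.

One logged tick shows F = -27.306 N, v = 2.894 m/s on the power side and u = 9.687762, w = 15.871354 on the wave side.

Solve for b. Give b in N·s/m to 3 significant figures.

b = 39 N·s/m

u + w = 25.559116;  u + w = √(2b)·v, so √(2b) = 25.559116/2.894 = 8.831761.
b = (√(2b))²/2 = 78.000000/2 = 39.000000.
(Check via u − w = 2F/√(2b): u − w = -6.183592, 2F/√(2b) = -6.183591.)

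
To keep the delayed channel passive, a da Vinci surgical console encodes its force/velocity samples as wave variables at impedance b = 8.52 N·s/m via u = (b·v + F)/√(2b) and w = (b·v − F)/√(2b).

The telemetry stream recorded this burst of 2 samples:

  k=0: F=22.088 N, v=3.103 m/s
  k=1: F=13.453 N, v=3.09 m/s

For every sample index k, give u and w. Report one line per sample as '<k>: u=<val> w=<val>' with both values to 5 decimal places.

k=0: b·v=8.52×3.103=26.43756; √(2b)=4.12795; u=(26.43756+22.088)/4.12795=11.75536, w=(26.43756−22.088)/4.12795=1.05368
k=1: b·v=8.52×3.09=26.32680; √(2b)=4.12795; u=(26.32680+13.453)/4.12795=9.63669, w=(26.32680−13.453)/4.12795=3.11869

0: u=11.75536 w=1.05368
1: u=9.63669 w=3.11869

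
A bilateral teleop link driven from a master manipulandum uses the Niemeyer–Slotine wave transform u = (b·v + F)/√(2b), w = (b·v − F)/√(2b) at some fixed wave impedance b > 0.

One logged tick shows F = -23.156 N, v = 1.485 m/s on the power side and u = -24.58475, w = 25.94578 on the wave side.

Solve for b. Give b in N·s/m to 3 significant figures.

b = 0.42 N·s/m

u + w = 1.3610;  u + w = √(2b)·v, so √(2b) = 1.3610/1.485 = 0.9165.
b = (√(2b))²/2 = 0.8400/2 = 0.4200.
(Check via u − w = 2F/√(2b): u − w = -50.5305, 2F/√(2b) = -50.5303.)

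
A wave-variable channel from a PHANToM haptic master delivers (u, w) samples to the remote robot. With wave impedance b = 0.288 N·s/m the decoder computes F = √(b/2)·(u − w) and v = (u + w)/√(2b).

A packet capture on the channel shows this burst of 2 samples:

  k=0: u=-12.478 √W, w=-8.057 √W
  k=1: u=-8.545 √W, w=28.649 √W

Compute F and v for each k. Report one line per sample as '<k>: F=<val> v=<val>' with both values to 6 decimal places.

0: F=-1.677652 v=-27.057238
1: F=-14.114131 v=26.489346

k=0: u−w=-4.421000, u+w=-20.535000; √(b/2)=0.379473, √(2b)=0.758947; F=0.379473×(-4.421)=-1.677652, v=-20.535000/0.758947=-27.057238
k=1: u−w=-37.194000, u+w=20.104000; √(b/2)=0.379473, √(2b)=0.758947; F=0.379473×(-37.194)=-14.114131, v=20.104000/0.758947=26.489346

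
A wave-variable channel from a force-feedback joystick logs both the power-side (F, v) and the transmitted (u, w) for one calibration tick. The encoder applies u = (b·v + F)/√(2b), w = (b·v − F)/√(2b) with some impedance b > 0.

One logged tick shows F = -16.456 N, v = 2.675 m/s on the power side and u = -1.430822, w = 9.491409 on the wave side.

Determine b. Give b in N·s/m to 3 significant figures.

u + w = 8.060587;  u + w = √(2b)·v, so √(2b) = 8.060587/2.675 = 3.013304.
b = (√(2b))²/2 = 9.079998/2 = 4.539999.
(Check via u − w = 2F/√(2b): u − w = -10.922231, 2F/√(2b) = -10.922232.)

b = 4.54 N·s/m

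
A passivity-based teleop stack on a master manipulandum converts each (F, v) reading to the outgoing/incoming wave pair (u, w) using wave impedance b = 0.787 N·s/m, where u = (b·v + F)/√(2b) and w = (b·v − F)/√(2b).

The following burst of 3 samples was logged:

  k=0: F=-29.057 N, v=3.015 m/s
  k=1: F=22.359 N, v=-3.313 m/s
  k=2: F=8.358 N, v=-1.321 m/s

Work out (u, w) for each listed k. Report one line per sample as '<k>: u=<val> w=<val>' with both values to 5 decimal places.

k=0: b·v=0.787×3.015=2.37281; √(2b)=1.25459; u=(2.37281+(-29.057))/1.25459=-21.26923, w=(2.37281−(-29.057))/1.25459=25.05182
k=1: b·v=0.787×(-3.313)=-2.60733; √(2b)=1.25459; u=(-2.60733+22.359)/1.25459=15.74351, w=(-2.60733−22.359)/1.25459=-19.89997
k=2: b·v=0.787×(-1.321)=-1.03963; √(2b)=1.25459; u=(-1.03963+8.358)/1.25459=5.83327, w=(-1.03963−8.358)/1.25459=-7.49059

0: u=-21.26923 w=25.05182
1: u=15.74351 w=-19.89997
2: u=5.83327 w=-7.49059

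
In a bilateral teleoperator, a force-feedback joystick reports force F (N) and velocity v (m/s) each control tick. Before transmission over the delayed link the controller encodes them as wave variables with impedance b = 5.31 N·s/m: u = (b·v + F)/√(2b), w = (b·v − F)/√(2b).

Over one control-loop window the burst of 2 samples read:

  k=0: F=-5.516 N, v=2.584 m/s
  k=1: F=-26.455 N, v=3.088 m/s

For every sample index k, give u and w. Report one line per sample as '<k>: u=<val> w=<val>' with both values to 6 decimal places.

k=0: b·v=5.31×2.584=13.721040; √(2b)=3.258834; u=(13.721040+(-5.516))/3.258834=2.517784, w=(13.721040−(-5.516))/3.258834=5.903044
k=1: b·v=5.31×3.088=16.397280; √(2b)=3.258834; u=(16.397280+(-26.455))/3.258834=-3.086294, w=(16.397280−(-26.455))/3.258834=13.149574

0: u=2.517784 w=5.903044
1: u=-3.086294 w=13.149574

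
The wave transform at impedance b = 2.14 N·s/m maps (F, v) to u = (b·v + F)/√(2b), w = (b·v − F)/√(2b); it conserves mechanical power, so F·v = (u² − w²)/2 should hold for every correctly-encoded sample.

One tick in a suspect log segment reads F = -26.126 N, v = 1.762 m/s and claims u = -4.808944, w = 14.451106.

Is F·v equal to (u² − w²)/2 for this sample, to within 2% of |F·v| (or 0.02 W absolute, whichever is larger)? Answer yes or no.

F·v = (-26.126)×1.762 = -46.034012 W.
(u² − w²)/2 = (23.125942 − 208.834465)/2 = -92.854261 W.
|Δ| = 46.820249;  2% of max(1, |F·v|) = 0.920680.

no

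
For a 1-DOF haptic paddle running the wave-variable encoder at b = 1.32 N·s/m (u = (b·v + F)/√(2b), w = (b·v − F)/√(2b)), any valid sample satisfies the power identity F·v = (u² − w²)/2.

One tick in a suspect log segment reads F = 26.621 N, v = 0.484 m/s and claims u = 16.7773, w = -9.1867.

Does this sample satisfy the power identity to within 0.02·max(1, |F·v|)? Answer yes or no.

no

F·v = 26.621×0.484 = 12.88456 W.
(u² − w²)/2 = (281.47780 − 84.39546)/2 = 98.54117 W.
|Δ| = 85.65661;  2% of max(1, |F·v|) = 0.25769.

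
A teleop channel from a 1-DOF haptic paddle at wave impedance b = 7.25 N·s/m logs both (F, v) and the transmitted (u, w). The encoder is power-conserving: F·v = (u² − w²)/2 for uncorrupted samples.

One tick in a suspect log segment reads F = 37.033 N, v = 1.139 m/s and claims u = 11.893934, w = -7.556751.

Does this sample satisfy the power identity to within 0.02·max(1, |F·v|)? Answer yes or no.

F·v = 37.033×1.139 = 42.180587 W.
(u² − w²)/2 = (141.465666 − 57.104486)/2 = 42.180590 W.
|Δ| = 0.000003;  2% of max(1, |F·v|) = 0.843612.

yes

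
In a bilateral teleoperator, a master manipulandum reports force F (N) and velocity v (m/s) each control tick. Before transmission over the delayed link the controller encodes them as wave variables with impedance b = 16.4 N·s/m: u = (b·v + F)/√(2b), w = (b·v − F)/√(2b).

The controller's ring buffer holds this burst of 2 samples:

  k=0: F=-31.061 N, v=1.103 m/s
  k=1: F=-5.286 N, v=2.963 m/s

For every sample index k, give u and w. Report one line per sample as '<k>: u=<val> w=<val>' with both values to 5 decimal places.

0: u=-2.26497 w=8.58200
1: u=7.56177 w=9.40772

k=0: b·v=16.4×1.103=18.08920; √(2b)=5.72713; u=(18.08920+(-31.061))/5.72713=-2.26497, w=(18.08920−(-31.061))/5.72713=8.58200
k=1: b·v=16.4×2.963=48.59320; √(2b)=5.72713; u=(48.59320+(-5.286))/5.72713=7.56177, w=(48.59320−(-5.286))/5.72713=9.40772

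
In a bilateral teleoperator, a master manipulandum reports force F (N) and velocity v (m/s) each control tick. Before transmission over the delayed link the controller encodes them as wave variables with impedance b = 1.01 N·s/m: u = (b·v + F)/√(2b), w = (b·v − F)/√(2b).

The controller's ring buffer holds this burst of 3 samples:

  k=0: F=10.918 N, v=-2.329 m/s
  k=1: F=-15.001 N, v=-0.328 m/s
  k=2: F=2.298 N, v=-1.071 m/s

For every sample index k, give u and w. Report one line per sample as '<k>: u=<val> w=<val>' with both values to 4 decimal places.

k=0: b·v=1.01×(-2.329)=-2.3523; √(2b)=1.4213; u=(-2.3523+10.918)/1.4213=6.0268, w=(-2.3523−10.918)/1.4213=-9.3369
k=1: b·v=1.01×(-0.328)=-0.3313; √(2b)=1.4213; u=(-0.3313+(-15.001))/1.4213=-10.7878, w=(-0.3313−(-15.001))/1.4213=10.3216
k=2: b·v=1.01×(-1.071)=-1.0817; √(2b)=1.4213; u=(-1.0817+2.298)/1.4213=0.8558, w=(-1.0817−2.298)/1.4213=-2.3780

0: u=6.0268 w=-9.3369
1: u=-10.7878 w=10.3216
2: u=0.8558 w=-2.3780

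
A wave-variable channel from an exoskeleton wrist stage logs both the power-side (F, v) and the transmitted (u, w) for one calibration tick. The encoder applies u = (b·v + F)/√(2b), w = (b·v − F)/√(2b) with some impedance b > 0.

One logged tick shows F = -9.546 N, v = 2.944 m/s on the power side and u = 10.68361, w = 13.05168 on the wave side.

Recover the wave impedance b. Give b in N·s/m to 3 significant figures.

b = 32.5 N·s/m

u + w = 23.7353;  u + w = √(2b)·v, so √(2b) = 23.7353/2.944 = 8.0623.
b = (√(2b))²/2 = 65.0000/2 = 32.5000.
(Check via u − w = 2F/√(2b): u − w = -2.3681, 2F/√(2b) = -2.3681.)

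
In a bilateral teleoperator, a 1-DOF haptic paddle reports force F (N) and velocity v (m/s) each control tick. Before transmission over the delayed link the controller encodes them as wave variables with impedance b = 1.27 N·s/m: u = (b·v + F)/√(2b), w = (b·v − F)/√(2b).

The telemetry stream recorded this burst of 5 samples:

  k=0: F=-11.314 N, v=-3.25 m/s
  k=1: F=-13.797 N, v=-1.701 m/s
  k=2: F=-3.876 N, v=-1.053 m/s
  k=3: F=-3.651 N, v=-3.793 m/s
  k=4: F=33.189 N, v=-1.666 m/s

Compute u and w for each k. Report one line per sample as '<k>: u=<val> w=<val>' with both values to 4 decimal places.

k=0: b·v=1.27×(-3.25)=-4.1275; √(2b)=1.5937; u=(-4.1275+(-11.314))/1.5937=-9.6889, w=(-4.1275−(-11.314))/1.5937=4.5092
k=1: b·v=1.27×(-1.701)=-2.1603; √(2b)=1.5937; u=(-2.1603+(-13.797))/1.5937=-10.0125, w=(-2.1603−(-13.797))/1.5937=7.3015
k=2: b·v=1.27×(-1.053)=-1.3373; √(2b)=1.5937; u=(-1.3373+(-3.876))/1.5937=-3.2711, w=(-1.3373−(-3.876))/1.5937=1.5929
k=3: b·v=1.27×(-3.793)=-4.8171; √(2b)=1.5937; u=(-4.8171+(-3.651))/1.5937=-5.3134, w=(-4.8171−(-3.651))/1.5937=-0.7317
k=4: b·v=1.27×(-1.666)=-2.1158; √(2b)=1.5937; u=(-2.1158+33.189)/1.5937=19.4970, w=(-2.1158−33.189)/1.5937=-22.1522

0: u=-9.6889 w=4.5092
1: u=-10.0125 w=7.3015
2: u=-3.2711 w=1.5929
3: u=-5.3134 w=-0.7317
4: u=19.4970 w=-22.1522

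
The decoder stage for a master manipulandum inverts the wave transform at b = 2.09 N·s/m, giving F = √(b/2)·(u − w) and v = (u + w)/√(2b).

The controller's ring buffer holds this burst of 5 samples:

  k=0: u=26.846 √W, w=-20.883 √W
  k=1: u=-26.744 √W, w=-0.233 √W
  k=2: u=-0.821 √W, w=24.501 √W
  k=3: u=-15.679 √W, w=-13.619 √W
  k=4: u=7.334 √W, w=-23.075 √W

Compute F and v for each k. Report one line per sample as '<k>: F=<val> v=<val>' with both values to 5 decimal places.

k=0: u−w=47.72900, u+w=5.96300; √(b/2)=1.02225, √(2b)=2.04450; F=1.02225×47.729=48.79109, v=5.96300/2.04450=2.91660
k=1: u−w=-26.51100, u+w=-26.97700; √(b/2)=1.02225, √(2b)=2.04450; F=1.02225×(-26.511)=-27.10093, v=-26.97700/2.04450=-13.19488
k=2: u−w=-25.32200, u+w=23.68000; √(b/2)=1.02225, √(2b)=2.04450; F=1.02225×(-25.322)=-25.88548, v=23.68000/2.04450=11.58227
k=3: u−w=-2.06000, u+w=-29.29800; √(b/2)=1.02225, √(2b)=2.04450; F=1.02225×(-2.06)=-2.10584, v=-29.29800/2.04450=-14.33012
k=4: u−w=30.40900, u+w=-15.74100; √(b/2)=1.02225, √(2b)=2.04450; F=1.02225×30.409=31.08567, v=-15.74100/2.04450=-7.69917

0: F=48.79109 v=2.91660
1: F=-27.10093 v=-13.19488
2: F=-25.88548 v=11.58227
3: F=-2.10584 v=-14.33012
4: F=31.08567 v=-7.69917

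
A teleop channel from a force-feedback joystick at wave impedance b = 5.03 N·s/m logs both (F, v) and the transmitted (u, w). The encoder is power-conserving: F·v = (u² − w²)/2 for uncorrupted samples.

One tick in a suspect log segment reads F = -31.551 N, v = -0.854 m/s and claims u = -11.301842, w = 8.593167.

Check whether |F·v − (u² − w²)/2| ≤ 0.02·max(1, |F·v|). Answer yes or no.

yes

F·v = (-31.551)×(-0.854) = 26.944554 W.
(u² − w²)/2 = (127.731633 − 73.842519)/2 = 26.944557 W.
|Δ| = 0.000003;  2% of max(1, |F·v|) = 0.538891.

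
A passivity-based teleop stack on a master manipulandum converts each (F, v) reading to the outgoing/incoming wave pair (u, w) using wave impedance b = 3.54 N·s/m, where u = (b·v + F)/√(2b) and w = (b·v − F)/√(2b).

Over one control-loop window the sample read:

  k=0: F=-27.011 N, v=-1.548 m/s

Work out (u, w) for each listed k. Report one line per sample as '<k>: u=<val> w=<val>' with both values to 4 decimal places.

k=0: b·v=3.54×(-1.548)=-5.4799; √(2b)=2.6608; u=(-5.4799+(-27.011))/2.6608=-12.2108, w=(-5.4799−(-27.011))/2.6608=8.0919

0: u=-12.2108 w=8.0919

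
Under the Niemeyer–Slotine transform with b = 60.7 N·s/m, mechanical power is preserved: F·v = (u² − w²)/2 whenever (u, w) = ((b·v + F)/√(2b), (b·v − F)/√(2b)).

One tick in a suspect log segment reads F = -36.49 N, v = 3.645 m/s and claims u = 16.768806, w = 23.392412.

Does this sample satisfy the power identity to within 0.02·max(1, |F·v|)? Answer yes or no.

yes

F·v = (-36.49)×3.645 = -133.006050 W.
(u² − w²)/2 = (281.192855 − 547.204939)/2 = -133.006042 W.
|Δ| = 0.000008;  2% of max(1, |F·v|) = 2.660121.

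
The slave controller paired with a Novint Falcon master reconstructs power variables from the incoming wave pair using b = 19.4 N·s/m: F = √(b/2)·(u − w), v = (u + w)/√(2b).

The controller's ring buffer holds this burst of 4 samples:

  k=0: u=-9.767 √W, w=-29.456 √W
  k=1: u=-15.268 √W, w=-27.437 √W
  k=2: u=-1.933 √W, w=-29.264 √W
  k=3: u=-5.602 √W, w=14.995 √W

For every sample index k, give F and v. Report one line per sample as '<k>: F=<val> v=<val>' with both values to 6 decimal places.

k=0: u−w=19.689000, u+w=-39.223000; √(b/2)=3.114482, √(2b)=6.228965; F=3.114482×19.689=61.321042, v=-39.223000/6.228965=-6.296873
k=1: u−w=12.169000, u+w=-42.705000; √(b/2)=3.114482, √(2b)=6.228965; F=3.114482×12.169=37.900135, v=-42.705000/6.228965=-6.855875
k=2: u−w=27.331000, u+w=-31.197000; √(b/2)=3.114482, √(2b)=6.228965; F=3.114482×27.331=85.121916, v=-31.197000/6.228965=-5.008377
k=3: u−w=-20.597000, u+w=9.393000; √(b/2)=3.114482, √(2b)=6.228965; F=3.114482×(-20.597)=-64.148992, v=9.393000/6.228965=1.507955

0: F=61.321042 v=-6.296873
1: F=37.900135 v=-6.855875
2: F=85.121916 v=-5.008377
3: F=-64.148992 v=1.507955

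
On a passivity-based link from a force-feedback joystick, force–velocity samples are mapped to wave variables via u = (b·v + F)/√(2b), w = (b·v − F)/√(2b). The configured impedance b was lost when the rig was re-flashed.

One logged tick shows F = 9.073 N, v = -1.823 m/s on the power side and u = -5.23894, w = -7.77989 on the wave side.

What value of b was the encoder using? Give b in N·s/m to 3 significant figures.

b = 25.5 N·s/m

u + w = -13.01883;  u + w = √(2b)·v, so √(2b) = -13.01883/(-1.823) = 7.14143.
b = (√(2b))²/2 = 51.00005/2 = 25.50002.
(Check via u − w = 2F/√(2b): u − w = 2.54095, 2F/√(2b) = 2.54095.)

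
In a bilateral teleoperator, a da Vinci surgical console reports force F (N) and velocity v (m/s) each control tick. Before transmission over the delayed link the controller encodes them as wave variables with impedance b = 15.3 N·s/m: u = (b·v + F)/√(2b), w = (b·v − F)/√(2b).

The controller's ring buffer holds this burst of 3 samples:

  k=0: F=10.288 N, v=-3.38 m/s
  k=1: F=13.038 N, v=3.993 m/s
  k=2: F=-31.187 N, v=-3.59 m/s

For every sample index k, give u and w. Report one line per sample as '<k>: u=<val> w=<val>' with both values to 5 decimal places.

k=0: b·v=15.3×(-3.38)=-51.71400; √(2b)=5.53173; u=(-51.71400+10.288)/5.53173=-7.48880, w=(-51.71400−10.288)/5.53173=-11.20844
k=1: b·v=15.3×3.993=61.09290; √(2b)=5.53173; u=(61.09290+13.038)/5.53173=13.40104, w=(61.09290−13.038)/5.53173=8.68714
k=2: b·v=15.3×(-3.59)=-54.92700; √(2b)=5.53173; u=(-54.92700+(-31.187))/5.53173=-15.56729, w=(-54.92700−(-31.187))/5.53173=-4.29161

0: u=-7.48880 w=-11.20844
1: u=13.40104 w=8.68714
2: u=-15.56729 w=-4.29161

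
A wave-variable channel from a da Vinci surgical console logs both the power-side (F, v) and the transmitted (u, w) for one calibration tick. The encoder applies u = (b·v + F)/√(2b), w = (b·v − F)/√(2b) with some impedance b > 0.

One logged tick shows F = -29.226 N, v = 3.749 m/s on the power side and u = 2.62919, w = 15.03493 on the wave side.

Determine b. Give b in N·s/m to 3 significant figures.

b = 11.1 N·s/m

u + w = 17.6641;  u + w = √(2b)·v, so √(2b) = 17.6641/3.749 = 4.7117.
b = (√(2b))²/2 = 22.2000/2 = 11.1000.
(Check via u − w = 2F/√(2b): u − w = -12.4057, 2F/√(2b) = -12.4057.)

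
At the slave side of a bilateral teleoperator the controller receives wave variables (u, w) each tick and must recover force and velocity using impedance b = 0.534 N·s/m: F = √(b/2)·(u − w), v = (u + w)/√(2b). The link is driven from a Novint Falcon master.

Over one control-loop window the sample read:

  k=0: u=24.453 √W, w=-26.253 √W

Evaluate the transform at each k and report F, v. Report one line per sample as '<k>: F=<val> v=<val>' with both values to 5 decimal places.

k=0: u−w=50.70600, u+w=-1.80000; √(b/2)=0.51672, √(2b)=1.03344; F=0.51672×50.706=26.20083, v=-1.80000/1.03344=-1.74175

0: F=26.20083 v=-1.74175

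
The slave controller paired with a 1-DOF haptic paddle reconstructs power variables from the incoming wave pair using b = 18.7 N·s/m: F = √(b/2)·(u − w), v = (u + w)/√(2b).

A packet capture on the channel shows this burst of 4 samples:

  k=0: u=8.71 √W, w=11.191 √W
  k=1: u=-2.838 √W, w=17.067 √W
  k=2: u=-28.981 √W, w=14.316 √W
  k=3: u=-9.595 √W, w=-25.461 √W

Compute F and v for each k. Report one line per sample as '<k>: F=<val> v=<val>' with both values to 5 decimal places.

0: F=-7.58634 v=3.25416
1: F=-60.86505 v=2.32669
2: F=-132.39257 v=-2.39798
3: F=48.51469 v=-5.73227

k=0: u−w=-2.48100, u+w=19.90100; √(b/2)=3.05778, √(2b)=6.11555; F=3.05778×(-2.481)=-7.58634, v=19.90100/6.11555=3.25416
k=1: u−w=-19.90500, u+w=14.22900; √(b/2)=3.05778, √(2b)=6.11555; F=3.05778×(-19.905)=-60.86505, v=14.22900/6.11555=2.32669
k=2: u−w=-43.29700, u+w=-14.66500; √(b/2)=3.05778, √(2b)=6.11555; F=3.05778×(-43.297)=-132.39257, v=-14.66500/6.11555=-2.39798
k=3: u−w=15.86600, u+w=-35.05600; √(b/2)=3.05778, √(2b)=6.11555; F=3.05778×15.866=48.51469, v=-35.05600/6.11555=-5.73227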